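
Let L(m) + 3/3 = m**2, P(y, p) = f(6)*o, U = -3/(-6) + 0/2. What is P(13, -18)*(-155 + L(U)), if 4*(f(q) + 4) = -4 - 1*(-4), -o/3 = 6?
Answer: -11214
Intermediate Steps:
o = -18 (o = -3*6 = -18)
f(q) = -4 (f(q) = -4 + (-4 - 1*(-4))/4 = -4 + (-4 + 4)/4 = -4 + (1/4)*0 = -4 + 0 = -4)
U = 1/2 (U = -3*(-1/6) + 0*(1/2) = 1/2 + 0 = 1/2 ≈ 0.50000)
P(y, p) = 72 (P(y, p) = -4*(-18) = 72)
L(m) = -1 + m**2
P(13, -18)*(-155 + L(U)) = 72*(-155 + (-1 + (1/2)**2)) = 72*(-155 + (-1 + 1/4)) = 72*(-155 - 3/4) = 72*(-623/4) = -11214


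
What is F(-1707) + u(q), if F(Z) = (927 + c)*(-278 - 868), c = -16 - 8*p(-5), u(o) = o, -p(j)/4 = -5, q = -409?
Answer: -861055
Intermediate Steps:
p(j) = 20 (p(j) = -4*(-5) = 20)
c = -176 (c = -16 - 8*20 = -16 - 160 = -176)
F(Z) = -860646 (F(Z) = (927 - 176)*(-278 - 868) = 751*(-1146) = -860646)
F(-1707) + u(q) = -860646 - 409 = -861055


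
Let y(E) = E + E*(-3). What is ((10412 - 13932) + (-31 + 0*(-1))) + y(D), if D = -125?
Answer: -3301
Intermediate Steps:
y(E) = -2*E (y(E) = E - 3*E = -2*E)
((10412 - 13932) + (-31 + 0*(-1))) + y(D) = ((10412 - 13932) + (-31 + 0*(-1))) - 2*(-125) = (-3520 + (-31 + 0)) + 250 = (-3520 - 31) + 250 = -3551 + 250 = -3301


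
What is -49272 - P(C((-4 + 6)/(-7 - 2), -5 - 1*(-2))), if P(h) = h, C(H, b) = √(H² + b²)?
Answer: -49272 - √733/9 ≈ -49275.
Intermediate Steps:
-49272 - P(C((-4 + 6)/(-7 - 2), -5 - 1*(-2))) = -49272 - √(((-4 + 6)/(-7 - 2))² + (-5 - 1*(-2))²) = -49272 - √((2/(-9))² + (-5 + 2)²) = -49272 - √((2*(-⅑))² + (-3)²) = -49272 - √((-2/9)² + 9) = -49272 - √(4/81 + 9) = -49272 - √(733/81) = -49272 - √733/9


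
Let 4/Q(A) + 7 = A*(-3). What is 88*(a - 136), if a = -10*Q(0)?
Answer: -80256/7 ≈ -11465.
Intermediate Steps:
Q(A) = 4/(-7 - 3*A) (Q(A) = 4/(-7 + A*(-3)) = 4/(-7 - 3*A))
a = 40/7 (a = -(-40)/(7 + 3*0) = -(-40)/(7 + 0) = -(-40)/7 = -10*(-4/7) = 40/7 ≈ 5.7143)
88*(a - 136) = 88*(40/7 - 136) = 88*(-912/7) = -80256/7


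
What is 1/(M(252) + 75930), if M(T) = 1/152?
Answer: 152/11541361 ≈ 1.3170e-5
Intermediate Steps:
M(T) = 1/152
1/(M(252) + 75930) = 1/(1/152 + 75930) = 1/(11541361/152) = 152/11541361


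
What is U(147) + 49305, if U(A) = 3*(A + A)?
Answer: 50187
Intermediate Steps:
U(A) = 6*A (U(A) = 3*(2*A) = 6*A)
U(147) + 49305 = 6*147 + 49305 = 882 + 49305 = 50187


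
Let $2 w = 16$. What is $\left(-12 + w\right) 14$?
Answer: $-56$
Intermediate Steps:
$w = 8$ ($w = \frac{1}{2} \cdot 16 = 8$)
$\left(-12 + w\right) 14 = \left(-12 + 8\right) 14 = \left(-4\right) 14 = -56$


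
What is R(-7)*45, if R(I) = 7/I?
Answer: -45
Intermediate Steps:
R(-7)*45 = (7/(-7))*45 = (7*(-⅐))*45 = -1*45 = -45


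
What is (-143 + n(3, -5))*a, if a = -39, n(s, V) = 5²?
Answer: 4602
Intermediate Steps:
n(s, V) = 25
(-143 + n(3, -5))*a = (-143 + 25)*(-39) = -118*(-39) = 4602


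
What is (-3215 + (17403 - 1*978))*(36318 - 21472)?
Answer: 196115660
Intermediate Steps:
(-3215 + (17403 - 1*978))*(36318 - 21472) = (-3215 + (17403 - 978))*14846 = (-3215 + 16425)*14846 = 13210*14846 = 196115660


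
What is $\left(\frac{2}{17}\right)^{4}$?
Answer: $\frac{16}{83521} \approx 0.00019157$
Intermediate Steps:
$\left(\frac{2}{17}\right)^{4} = \frac{16}{83521}$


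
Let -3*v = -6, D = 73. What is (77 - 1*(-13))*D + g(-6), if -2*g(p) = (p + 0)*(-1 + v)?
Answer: 6573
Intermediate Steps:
v = 2 (v = -1/3*(-6) = 2)
g(p) = -p/2 (g(p) = -(p + 0)*(-1 + 2)/2 = -p/2)
(77 - 1*(-13))*D + g(-6) = (77 - 1*(-13))*73 - 1/2*(-6) = (77 + 13)*73 + 3 = 90*73 + 3 = 6570 + 3 = 6573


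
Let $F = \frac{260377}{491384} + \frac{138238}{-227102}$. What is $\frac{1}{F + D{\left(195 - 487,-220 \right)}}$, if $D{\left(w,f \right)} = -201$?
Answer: $- \frac{55797144584}{11219623963353} \approx -0.0049732$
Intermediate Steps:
$F = - \frac{4397901969}{55797144584}$ ($F = 260377 \cdot \frac{1}{491384} + 138238 \left(- \frac{1}{227102}\right) = \frac{260377}{491384} - \frac{69119}{113551} = - \frac{4397901969}{55797144584} \approx -0.07882$)
$\frac{1}{F + D{\left(195 - 487,-220 \right)}} = \frac{1}{- \frac{4397901969}{55797144584} - 201} = \frac{1}{- \frac{11219623963353}{55797144584}} = - \frac{55797144584}{11219623963353}$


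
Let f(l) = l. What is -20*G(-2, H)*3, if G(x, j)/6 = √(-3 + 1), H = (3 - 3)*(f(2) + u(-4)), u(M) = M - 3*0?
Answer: -360*I*√2 ≈ -509.12*I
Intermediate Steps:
u(M) = M (u(M) = M + 0 = M)
H = 0 (H = (3 - 3)*(2 - 4) = 0*(-2) = 0)
G(x, j) = 6*I*√2 (G(x, j) = 6*√(-3 + 1) = 6*√(-2) = 6*(I*√2) = 6*I*√2)
-20*G(-2, H)*3 = -120*I*√2*3 = -360*I*√2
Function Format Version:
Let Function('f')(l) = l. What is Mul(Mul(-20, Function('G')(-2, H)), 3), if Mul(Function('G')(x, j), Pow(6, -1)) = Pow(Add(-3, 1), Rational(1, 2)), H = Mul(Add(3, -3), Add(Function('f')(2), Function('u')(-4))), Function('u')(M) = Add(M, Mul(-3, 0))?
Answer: Mul(-360, I, Pow(2, Rational(1, 2))) ≈ Mul(-509.12, I)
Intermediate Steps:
Function('u')(M) = M (Function('u')(M) = Add(M, 0) = M)
H = 0 (H = Mul(Add(3, -3), Add(2, -4)) = Mul(0, -2) = 0)
Function('G')(x, j) = Mul(6, I, Pow(2, Rational(1, 2))) (Function('G')(x, j) = Mul(6, Pow(Add(-3, 1), Rational(1, 2))) = Mul(6, Pow(-2, Rational(1, 2))) = Mul(6, Mul(I, Pow(2, Rational(1, 2)))) = Mul(6, I, Pow(2, Rational(1, 2))))
Mul(Mul(-20, Function('G')(-2, H)), 3) = Mul(Mul(-20, Mul(6, I, Pow(2, Rational(1, 2)))), 3) = Mul(Mul(-120, I, Pow(2, Rational(1, 2))), 3) = Mul(-360, I, Pow(2, Rational(1, 2)))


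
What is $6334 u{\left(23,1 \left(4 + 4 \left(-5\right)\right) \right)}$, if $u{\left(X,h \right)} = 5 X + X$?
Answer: $874092$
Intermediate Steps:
$u{\left(X,h \right)} = 6 X$
$6334 u{\left(23,1 \left(4 + 4 \left(-5\right)\right) \right)} = 6334 \cdot 6 \cdot 23 = 6334 \cdot 138 = 874092$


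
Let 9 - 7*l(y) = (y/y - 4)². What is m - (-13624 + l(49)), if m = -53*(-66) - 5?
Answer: 17117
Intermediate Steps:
l(y) = 0 (l(y) = 9/7 - (y/y - 4)²/7 = 9/7 - (1 - 4)²/7 = 9/7 - ⅐*(-3)² = 9/7 - ⅐*9 = 9/7 - 9/7 = 0)
m = 3493 (m = 3498 - 5 = 3493)
m - (-13624 + l(49)) = 3493 - (-13624 + 0) = 3493 - 1*(-13624) = 3493 + 13624 = 17117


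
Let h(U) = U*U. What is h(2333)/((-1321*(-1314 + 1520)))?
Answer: -5442889/272126 ≈ -20.001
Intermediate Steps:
h(U) = U**2
h(2333)/((-1321*(-1314 + 1520))) = 2333**2/((-1321*(-1314 + 1520))) = 5442889/((-1321*206)) = 5442889/(-272126) = 5442889*(-1/272126) = -5442889/272126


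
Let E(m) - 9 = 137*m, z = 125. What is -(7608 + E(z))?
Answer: -24742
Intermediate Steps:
E(m) = 9 + 137*m
-(7608 + E(z)) = -(7608 + (9 + 137*125)) = -(7608 + (9 + 17125)) = -(7608 + 17134) = -1*24742 = -24742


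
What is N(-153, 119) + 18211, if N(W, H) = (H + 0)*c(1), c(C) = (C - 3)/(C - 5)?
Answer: 36541/2 ≈ 18271.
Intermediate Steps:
c(C) = (-3 + C)/(-5 + C)
N(W, H) = H/2 (N(W, H) = (H + 0)*((-3 + 1)/(-5 + 1)) = H*(-2/(-4)) = H*(-¼*(-2)) = H*(½) = H/2)
N(-153, 119) + 18211 = (½)*119 + 18211 = 119/2 + 18211 = 36541/2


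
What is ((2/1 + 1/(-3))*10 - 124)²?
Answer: 103684/9 ≈ 11520.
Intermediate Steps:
((2/1 + 1/(-3))*10 - 124)² = ((2*1 + 1*(-⅓))*10 - 124)² = ((2 - ⅓)*10 - 124)² = ((5/3)*10 - 124)² = (50/3 - 124)² = (-322/3)² = 103684/9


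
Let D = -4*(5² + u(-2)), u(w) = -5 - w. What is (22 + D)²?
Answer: 4356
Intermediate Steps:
D = -88 (D = -4*(5² + (-5 - 1*(-2))) = -4*(25 + (-5 + 2)) = -4*(25 - 3) = -4*22 = -88)
(22 + D)² = (22 - 88)² = (-66)² = 4356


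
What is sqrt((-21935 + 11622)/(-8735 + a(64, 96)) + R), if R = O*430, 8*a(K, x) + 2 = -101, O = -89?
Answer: I*sqrt(187426154582598)/69983 ≈ 195.62*I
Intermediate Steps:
a(K, x) = -103/8 (a(K, x) = -1/4 + (1/8)*(-101) = -1/4 - 101/8 = -103/8)
R = -38270 (R = -89*430 = -38270)
sqrt((-21935 + 11622)/(-8735 + a(64, 96)) + R) = sqrt((-21935 + 11622)/(-8735 - 103/8) - 38270) = sqrt(-10313/(-69983/8) - 38270) = sqrt(-10313*(-8/69983) - 38270) = sqrt(82504/69983 - 38270) = sqrt(-2678166906/69983) = I*sqrt(187426154582598)/69983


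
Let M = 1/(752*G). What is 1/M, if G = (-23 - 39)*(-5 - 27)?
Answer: 1491968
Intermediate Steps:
G = 1984 (G = -62*(-32) = 1984)
M = 1/1491968 (M = 1/(752*1984) = 1/1491968 ≈ 6.7026e-7)
1/M = 1/(1/1491968) = 1491968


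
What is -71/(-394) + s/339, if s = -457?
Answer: -155989/133566 ≈ -1.1679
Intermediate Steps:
-71/(-394) + s/339 = -71/(-394) - 457/339 = -71*(-1/394) - 457*1/339 = 71/394 - 457/339 = -155989/133566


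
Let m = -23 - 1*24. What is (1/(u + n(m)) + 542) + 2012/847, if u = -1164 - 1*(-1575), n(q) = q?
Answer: 23976593/44044 ≈ 544.38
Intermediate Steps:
m = -47 (m = -23 - 24 = -47)
u = 411 (u = -1164 + 1575 = 411)
(1/(u + n(m)) + 542) + 2012/847 = (1/(411 - 47) + 542) + 2012/847 = (1/364 + 542) + 2012*(1/847) = (1/364 + 542) + 2012/847 = 197289/364 + 2012/847 = 23976593/44044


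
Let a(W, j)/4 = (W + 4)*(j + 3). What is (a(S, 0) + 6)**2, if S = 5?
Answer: 12996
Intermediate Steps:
a(W, j) = 4*(3 + j)*(4 + W) (a(W, j) = 4*((W + 4)*(j + 3)) = 4*((4 + W)*(3 + j)) = 4*((3 + j)*(4 + W)) = 4*(3 + j)*(4 + W))
(a(S, 0) + 6)**2 = ((48 + 12*5 + 16*0 + 4*5*0) + 6)**2 = ((48 + 60 + 0 + 0) + 6)**2 = (108 + 6)**2 = 114**2 = 12996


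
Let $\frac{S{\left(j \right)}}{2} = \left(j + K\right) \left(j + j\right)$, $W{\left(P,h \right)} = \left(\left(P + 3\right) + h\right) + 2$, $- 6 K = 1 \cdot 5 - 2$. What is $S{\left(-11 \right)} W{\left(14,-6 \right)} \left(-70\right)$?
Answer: $-460460$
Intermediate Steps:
$K = - \frac{1}{2}$ ($K = - \frac{1 \cdot 5 - 2}{6} = - \frac{5 - 2}{6} = \left(- \frac{1}{6}\right) 3 = - \frac{1}{2} \approx -0.5$)
$W{\left(P,h \right)} = 5 + P + h$ ($W{\left(P,h \right)} = \left(\left(3 + P\right) + h\right) + 2 = \left(3 + P + h\right) + 2 = 5 + P + h$)
$S{\left(j \right)} = 4 j \left(- \frac{1}{2} + j\right)$ ($S{\left(j \right)} = 2 \left(j - \frac{1}{2}\right) \left(j + j\right) = 2 \left(- \frac{1}{2} + j\right) 2 j = 2 \cdot 2 j \left(- \frac{1}{2} + j\right) = 4 j \left(- \frac{1}{2} + j\right)$)
$S{\left(-11 \right)} W{\left(14,-6 \right)} \left(-70\right) = 2 \left(-11\right) \left(-1 + 2 \left(-11\right)\right) \left(5 + 14 - 6\right) \left(-70\right) = 2 \left(-11\right) \left(-1 - 22\right) 13 \left(-70\right) = 2 \left(-11\right) \left(-23\right) 13 \left(-70\right) = 506 \cdot 13 \left(-70\right) = 6578 \left(-70\right) = -460460$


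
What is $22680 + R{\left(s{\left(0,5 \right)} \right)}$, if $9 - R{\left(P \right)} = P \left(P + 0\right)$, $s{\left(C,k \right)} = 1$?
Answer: $22688$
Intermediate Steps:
$R{\left(P \right)} = 9 - P^{2}$ ($R{\left(P \right)} = 9 - P \left(P + 0\right) = 9 - P P = 9 - P^{2}$)
$22680 + R{\left(s{\left(0,5 \right)} \right)} = 22680 + \left(9 - 1^{2}\right) = 22680 + \left(9 - 1\right) = 22680 + 8 = 22688$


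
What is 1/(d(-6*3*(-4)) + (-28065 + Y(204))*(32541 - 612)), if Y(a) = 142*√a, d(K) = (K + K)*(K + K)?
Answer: -99562961/88749103479357945 - 3022612*√51/266247310438073835 ≈ -1.2029e-9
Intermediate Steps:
d(K) = 4*K² (d(K) = (2*K)*(2*K) = 4*K²)
1/(d(-6*3*(-4)) + (-28065 + Y(204))*(32541 - 612)) = 1/(4*(-6*3*(-4))² + (-28065 + 142*√204)*(32541 - 612)) = 1/(4*(-18*(-4))² + (-28065 + 142*(2*√51))*31929) = 1/(4*72² + (-28065 + 284*√51)*31929) = 1/(4*5184 + (-896087385 + 9067836*√51)) = 1/(20736 + (-896087385 + 9067836*√51)) = 1/(-896066649 + 9067836*√51)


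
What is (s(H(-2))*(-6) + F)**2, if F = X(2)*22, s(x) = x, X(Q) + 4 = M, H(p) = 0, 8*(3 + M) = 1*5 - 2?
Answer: 339889/16 ≈ 21243.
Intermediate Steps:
M = -21/8 (M = -3 + (1*5 - 2)/8 = -3 + (5 - 2)/8 = -3 + (1/8)*3 = -3 + 3/8 = -21/8 ≈ -2.6250)
X(Q) = -53/8 (X(Q) = -4 - 21/8 = -53/8)
F = -583/4 (F = -53/8*22 = -583/4 ≈ -145.75)
(s(H(-2))*(-6) + F)**2 = (0*(-6) - 583/4)**2 = (0 - 583/4)**2 = (-583/4)**2 = 339889/16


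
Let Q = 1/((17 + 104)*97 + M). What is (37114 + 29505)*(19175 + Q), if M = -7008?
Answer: 6040916054544/4729 ≈ 1.2774e+9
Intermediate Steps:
Q = 1/4729 (Q = 1/((17 + 104)*97 - 7008) = 1/(121*97 - 7008) = 1/(11737 - 7008) = 1/4729 ≈ 0.00021146)
(37114 + 29505)*(19175 + Q) = (37114 + 29505)*(19175 + 1/4729) = 66619*(90678576/4729) = 6040916054544/4729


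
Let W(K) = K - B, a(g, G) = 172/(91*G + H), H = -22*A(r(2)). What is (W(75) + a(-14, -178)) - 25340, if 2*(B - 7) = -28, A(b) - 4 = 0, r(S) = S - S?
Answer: -205675980/8143 ≈ -25258.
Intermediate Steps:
r(S) = 0
A(b) = 4 (A(b) = 4 + 0 = 4)
H = -88 (H = -22*4 = -88)
B = -7 (B = 7 + (1/2)*(-28) = 7 - 14 = -7)
a(g, G) = 172/(-88 + 91*G) (a(g, G) = 172/(91*G - 88) = 172/(-88 + 91*G))
W(K) = 7 + K (W(K) = K - 1*(-7) = K + 7 = 7 + K)
(W(75) + a(-14, -178)) - 25340 = ((7 + 75) + 172/(-88 + 91*(-178))) - 25340 = (82 + 172/(-88 - 16198)) - 25340 = (82 + 172/(-16286)) - 25340 = (82 + 172*(-1/16286)) - 25340 = (82 - 86/8143) - 25340 = 667640/8143 - 25340 = -205675980/8143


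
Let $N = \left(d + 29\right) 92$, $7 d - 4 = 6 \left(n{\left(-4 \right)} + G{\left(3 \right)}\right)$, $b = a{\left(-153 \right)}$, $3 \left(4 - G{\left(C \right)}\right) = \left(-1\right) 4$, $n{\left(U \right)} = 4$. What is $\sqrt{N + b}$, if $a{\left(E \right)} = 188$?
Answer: $\frac{2 \sqrt{44646}}{7} \approx 60.37$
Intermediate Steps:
$G{\left(C \right)} = \frac{16}{3}$ ($G{\left(C \right)} = 4 - \frac{\left(-1\right) 4}{3} = 4 - - \frac{4}{3} = 4 + \frac{4}{3} = \frac{16}{3}$)
$b = 188$
$d = \frac{60}{7}$ ($d = \frac{4}{7} + \frac{6 \left(4 + \frac{16}{3}\right)}{7} = \frac{4}{7} + \frac{6 \cdot \frac{28}{3}}{7} = \frac{4}{7} + \frac{1}{7} \cdot 56 = \frac{4}{7} + 8 = \frac{60}{7} \approx 8.5714$)
$N = \frac{24196}{7}$ ($N = \left(\frac{60}{7} + 29\right) 92 = \frac{263}{7} \cdot 92 = \frac{24196}{7} \approx 3456.6$)
$\sqrt{N + b} = \sqrt{\frac{24196}{7} + 188} = \sqrt{\frac{25512}{7}} = \frac{2 \sqrt{44646}}{7}$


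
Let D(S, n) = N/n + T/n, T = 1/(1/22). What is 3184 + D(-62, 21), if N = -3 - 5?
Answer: 9554/3 ≈ 3184.7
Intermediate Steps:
T = 22 (T = 1/(1*(1/22)) = 1/(1/22) = 22)
N = -8
D(S, n) = 14/n (D(S, n) = -8/n + 22/n = 14/n)
3184 + D(-62, 21) = 3184 + 14/21 = 3184 + 14*(1/21) = 3184 + ⅔ = 9554/3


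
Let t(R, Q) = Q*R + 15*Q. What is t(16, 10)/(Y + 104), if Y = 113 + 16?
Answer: 310/233 ≈ 1.3305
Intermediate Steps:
Y = 129
t(R, Q) = 15*Q + Q*R
t(16, 10)/(Y + 104) = (10*(15 + 16))/(129 + 104) = (10*31)/233 = 310*(1/233) = 310/233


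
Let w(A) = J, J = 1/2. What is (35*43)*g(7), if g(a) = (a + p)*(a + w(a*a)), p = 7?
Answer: 158025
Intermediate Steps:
J = 1/2 ≈ 0.50000
w(A) = 1/2
g(a) = (1/2 + a)*(7 + a) (g(a) = (a + 7)*(a + 1/2) = (7 + a)*(1/2 + a) = (1/2 + a)*(7 + a))
(35*43)*g(7) = (35*43)*(7/2 + 7**2 + (15/2)*7) = 1505*(7/2 + 49 + 105/2) = 1505*105 = 158025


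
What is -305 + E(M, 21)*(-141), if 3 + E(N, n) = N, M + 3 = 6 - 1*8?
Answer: 823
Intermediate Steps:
M = -5 (M = -3 + (6 - 1*8) = -3 + (6 - 8) = -3 - 2 = -5)
E(N, n) = -3 + N
-305 + E(M, 21)*(-141) = -305 + (-3 - 5)*(-141) = -305 - 8*(-141) = -305 + 1128 = 823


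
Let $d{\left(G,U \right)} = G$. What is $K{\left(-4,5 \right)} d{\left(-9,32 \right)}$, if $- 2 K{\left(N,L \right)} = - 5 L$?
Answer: $- \frac{225}{2} \approx -112.5$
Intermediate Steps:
$K{\left(N,L \right)} = \frac{5 L}{2}$ ($K{\left(N,L \right)} = - \frac{\left(-5\right) L}{2} = \frac{5 L}{2}$)
$K{\left(-4,5 \right)} d{\left(-9,32 \right)} = \frac{5}{2} \cdot 5 \left(-9\right) = \frac{25}{2} \left(-9\right) = - \frac{225}{2}$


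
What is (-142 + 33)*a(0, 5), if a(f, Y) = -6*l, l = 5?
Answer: 3270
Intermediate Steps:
a(f, Y) = -30 (a(f, Y) = -6*5 = -30)
(-142 + 33)*a(0, 5) = (-142 + 33)*(-30) = -109*(-30) = 3270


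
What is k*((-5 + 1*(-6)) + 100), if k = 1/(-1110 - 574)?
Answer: -89/1684 ≈ -0.052850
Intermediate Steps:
k = -1/1684 (k = 1/(-1684) = -1/1684 ≈ -0.00059382)
k*((-5 + 1*(-6)) + 100) = -((-5 + 1*(-6)) + 100)/1684 = -((-5 - 6) + 100)/1684 = -(-11 + 100)/1684 = -1/1684*89 = -89/1684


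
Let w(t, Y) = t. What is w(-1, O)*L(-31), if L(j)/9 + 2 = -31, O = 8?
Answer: 297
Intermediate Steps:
L(j) = -297 (L(j) = -18 + 9*(-31) = -18 - 279 = -297)
w(-1, O)*L(-31) = -1*(-297) = 297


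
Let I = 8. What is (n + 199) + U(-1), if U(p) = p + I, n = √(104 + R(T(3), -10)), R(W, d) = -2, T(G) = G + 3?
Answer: 206 + √102 ≈ 216.10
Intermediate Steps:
T(G) = 3 + G
n = √102 (n = √(104 - 2) = √102 ≈ 10.100)
U(p) = 8 + p (U(p) = p + 8 = 8 + p)
(n + 199) + U(-1) = (√102 + 199) + (8 - 1) = (199 + √102) + 7 = 206 + √102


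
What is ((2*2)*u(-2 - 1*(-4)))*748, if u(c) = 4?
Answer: 11968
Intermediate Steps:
((2*2)*u(-2 - 1*(-4)))*748 = ((2*2)*4)*748 = (4*4)*748 = 16*748 = 11968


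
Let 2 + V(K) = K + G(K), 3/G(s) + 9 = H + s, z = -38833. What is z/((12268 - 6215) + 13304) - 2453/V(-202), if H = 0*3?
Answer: 8347209980/833260779 ≈ 10.018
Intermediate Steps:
H = 0
G(s) = 3/(-9 + s) (G(s) = 3/(-9 + (0 + s)) = 3/(-9 + s))
V(K) = -2 + K + 3/(-9 + K) (V(K) = -2 + (K + 3/(-9 + K)) = -2 + K + 3/(-9 + K))
z/((12268 - 6215) + 13304) - 2453/V(-202) = -38833/((12268 - 6215) + 13304) - 2453*(-9 - 202)/(3 + (-9 - 202)*(-2 - 202)) = -38833/(6053 + 13304) - 2453*(-211/(3 - 211*(-204))) = -38833/19357 - 2453*(-211/(3 + 43044)) = -38833*1/19357 - 2453/((-1/211*43047)) = -38833/19357 - 2453/(-43047/211) = -38833/19357 - 2453*(-211/43047) = -38833/19357 + 517583/43047 = 8347209980/833260779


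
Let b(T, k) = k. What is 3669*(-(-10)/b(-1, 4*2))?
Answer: 18345/4 ≈ 4586.3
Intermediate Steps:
3669*(-(-10)/b(-1, 4*2)) = 3669*(-(-10)/(4*2)) = 3669*(-(-10)/8) = 3669*(-2*(-5/8)) = 3669*(5/4) = 18345/4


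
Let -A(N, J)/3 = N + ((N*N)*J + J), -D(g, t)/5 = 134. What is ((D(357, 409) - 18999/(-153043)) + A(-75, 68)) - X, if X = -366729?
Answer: -119590842061/153043 ≈ -7.8142e+5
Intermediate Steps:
D(g, t) = -670 (D(g, t) = -5*134 = -670)
A(N, J) = -3*J - 3*N - 3*J*N² (A(N, J) = -3*(N + ((N*N)*J + J)) = -3*(N + (N²*J + J)) = -3*(N + (J*N² + J)) = -3*(N + (J + J*N²)) = -3*(J + N + J*N²) = -3*J - 3*N - 3*J*N²)
((D(357, 409) - 18999/(-153043)) + A(-75, 68)) - X = ((-670 - 18999/(-153043)) + (-3*68 - 3*(-75) - 3*68*(-75)²)) - 1*(-366729) = ((-670 - 18999*(-1/153043)) + (-204 + 225 - 3*68*5625)) + 366729 = ((-670 + 18999/153043) + (-204 + 225 - 1147500)) + 366729 = (-102519811/153043 - 1147479) + 366729 = -175716148408/153043 + 366729 = -119590842061/153043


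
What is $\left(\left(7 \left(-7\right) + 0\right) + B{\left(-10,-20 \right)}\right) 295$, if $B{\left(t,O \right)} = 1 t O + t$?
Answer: $41595$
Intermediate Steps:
$B{\left(t,O \right)} = t + O t$ ($B{\left(t,O \right)} = t O + t = O t + t = t + O t$)
$\left(\left(7 \left(-7\right) + 0\right) + B{\left(-10,-20 \right)}\right) 295 = \left(\left(7 \left(-7\right) + 0\right) - 10 \left(1 - 20\right)\right) 295 = \left(\left(-49 + 0\right) - -190\right) 295 = \left(-49 + 190\right) 295 = 141 \cdot 295 = 41595$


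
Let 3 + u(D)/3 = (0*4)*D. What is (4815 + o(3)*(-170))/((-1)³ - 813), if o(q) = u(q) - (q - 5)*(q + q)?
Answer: -4305/814 ≈ -5.2887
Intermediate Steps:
u(D) = -9 (u(D) = -9 + 3*((0*4)*D) = -9 + 3*(0*D) = -9 + 3*0 = -9 + 0 = -9)
o(q) = -9 - 2*q*(-5 + q) (o(q) = -9 - (q - 5)*(q + q) = -9 - (-5 + q)*2*q = -9 - 2*q*(-5 + q))
(4815 + o(3)*(-170))/((-1)³ - 813) = (4815 + (-9 - 2*3² + 10*3)*(-170))/((-1)³ - 813) = (4815 + (-9 - 2*9 + 30)*(-170))/(-1 - 813) = (4815 + (-9 - 18 + 30)*(-170))/(-814) = (4815 + 3*(-170))*(-1/814) = (4815 - 510)*(-1/814) = 4305*(-1/814) = -4305/814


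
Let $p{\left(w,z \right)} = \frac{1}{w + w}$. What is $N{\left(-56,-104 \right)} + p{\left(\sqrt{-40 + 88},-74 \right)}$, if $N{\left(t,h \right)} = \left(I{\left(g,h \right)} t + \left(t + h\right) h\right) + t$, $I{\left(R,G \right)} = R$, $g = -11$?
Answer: $17200 + \frac{\sqrt{3}}{24} \approx 17200.0$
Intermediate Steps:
$p{\left(w,z \right)} = \frac{1}{2 w}$
$N{\left(t,h \right)} = - 10 t + h \left(h + t\right)$ ($N{\left(t,h \right)} = \left(- 11 t + \left(t + h\right) h\right) + t = \left(- 11 t + \left(h + t\right) h\right) + t = \left(- 11 t + h \left(h + t\right)\right) + t = - 10 t + h \left(h + t\right)$)
$N{\left(-56,-104 \right)} + p{\left(\sqrt{-40 + 88},-74 \right)} = \left(\left(-104\right)^{2} - -560 - -5824\right) + \frac{1}{2 \sqrt{-40 + 88}} = \left(10816 + 560 + 5824\right) + \frac{1}{2 \sqrt{48}} = 17200 + \frac{1}{2 \cdot 4 \sqrt{3}} = 17200 + \frac{\frac{1}{12} \sqrt{3}}{2} = 17200 + \frac{\sqrt{3}}{24}$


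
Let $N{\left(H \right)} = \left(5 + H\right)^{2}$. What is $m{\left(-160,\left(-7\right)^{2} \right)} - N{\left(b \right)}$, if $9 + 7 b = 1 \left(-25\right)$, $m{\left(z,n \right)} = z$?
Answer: $- \frac{7841}{49} \approx -160.02$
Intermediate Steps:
$b = - \frac{34}{7}$ ($b = - \frac{9}{7} + \frac{1 \left(-25\right)}{7} = - \frac{9}{7} + \frac{1}{7} \left(-25\right) = - \frac{9}{7} - \frac{25}{7} = - \frac{34}{7} \approx -4.8571$)
$m{\left(-160,\left(-7\right)^{2} \right)} - N{\left(b \right)} = -160 - \left(5 - \frac{34}{7}\right)^{2} = -160 - \left(\frac{1}{7}\right)^{2} = -160 - \frac{1}{49} = - \frac{7841}{49}$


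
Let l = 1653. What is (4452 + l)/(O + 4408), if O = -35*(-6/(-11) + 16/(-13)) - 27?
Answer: 291005/209971 ≈ 1.3859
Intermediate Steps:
O = -431/143 (O = -35*(-6*(-1/11) + 16*(-1/13)) - 27 = -35*(6/11 - 16/13) - 27 = -35*(-98/143) - 27 = 3430/143 - 27 = -431/143 ≈ -3.0140)
(4452 + l)/(O + 4408) = (4452 + 1653)/(-431/143 + 4408) = 6105/(629913/143) = 6105*(143/629913) = 291005/209971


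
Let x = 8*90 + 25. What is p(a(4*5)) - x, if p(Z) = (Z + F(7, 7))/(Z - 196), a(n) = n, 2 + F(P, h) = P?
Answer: -131145/176 ≈ -745.14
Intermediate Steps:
F(P, h) = -2 + P
p(Z) = (5 + Z)/(-196 + Z) (p(Z) = (Z + (-2 + 7))/(Z - 196) = (Z + 5)/(-196 + Z) = (5 + Z)/(-196 + Z))
x = 745 (x = 720 + 25 = 745)
p(a(4*5)) - x = (5 + 4*5)/(-196 + 4*5) - 1*745 = (5 + 20)/(-196 + 20) - 745 = 25/(-176) - 745 = -1/176*25 - 745 = -25/176 - 745 = -131145/176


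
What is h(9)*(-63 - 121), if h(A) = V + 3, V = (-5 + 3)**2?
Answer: -1288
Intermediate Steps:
V = 4 (V = (-2)**2 = 4)
h(A) = 7 (h(A) = 4 + 3 = 7)
h(9)*(-63 - 121) = 7*(-63 - 121) = 7*(-184) = -1288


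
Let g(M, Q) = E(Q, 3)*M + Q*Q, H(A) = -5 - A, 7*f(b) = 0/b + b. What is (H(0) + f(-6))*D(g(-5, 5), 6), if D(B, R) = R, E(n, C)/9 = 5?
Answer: -246/7 ≈ -35.143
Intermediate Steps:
E(n, C) = 45 (E(n, C) = 9*5 = 45)
f(b) = b/7 (f(b) = (0/b + b)/7 = (0 + b)/7 = b/7)
g(M, Q) = Q**2 + 45*M (g(M, Q) = 45*M + Q*Q = 45*M + Q**2 = Q**2 + 45*M)
(H(0) + f(-6))*D(g(-5, 5), 6) = ((-5 - 1*0) + (1/7)*(-6))*6 = ((-5 + 0) - 6/7)*6 = (-5 - 6/7)*6 = -41/7*6 = -246/7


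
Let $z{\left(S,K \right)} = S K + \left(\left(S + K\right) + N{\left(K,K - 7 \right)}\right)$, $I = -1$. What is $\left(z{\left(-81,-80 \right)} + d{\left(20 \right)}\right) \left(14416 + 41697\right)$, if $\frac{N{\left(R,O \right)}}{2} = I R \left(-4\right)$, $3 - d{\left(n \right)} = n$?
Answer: $317711806$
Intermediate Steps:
$d{\left(n \right)} = 3 - n$
$N{\left(R,O \right)} = 8 R$ ($N{\left(R,O \right)} = 2 - R \left(-4\right) = 2 \cdot 4 R = 8 R$)
$z{\left(S,K \right)} = S + 9 K + K S$ ($z{\left(S,K \right)} = S K + \left(\left(S + K\right) + 8 K\right) = K S + \left(\left(K + S\right) + 8 K\right) = K S + \left(S + 9 K\right) = S + 9 K + K S$)
$\left(z{\left(-81,-80 \right)} + d{\left(20 \right)}\right) \left(14416 + 41697\right) = \left(\left(-81 + 9 \left(-80\right) - -6480\right) + \left(3 - 20\right)\right) \left(14416 + 41697\right) = \left(\left(-81 - 720 + 6480\right) + \left(3 - 20\right)\right) 56113 = \left(5679 - 17\right) 56113 = 5662 \cdot 56113 = 317711806$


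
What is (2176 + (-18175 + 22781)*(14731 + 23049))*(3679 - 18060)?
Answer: -2502536406136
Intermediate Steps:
(2176 + (-18175 + 22781)*(14731 + 23049))*(3679 - 18060) = (2176 + 4606*37780)*(-14381) = (2176 + 174014680)*(-14381) = 174016856*(-14381) = -2502536406136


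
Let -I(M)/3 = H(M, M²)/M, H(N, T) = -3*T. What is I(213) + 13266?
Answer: 15183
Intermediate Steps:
I(M) = 9*M (I(M) = -3*(-3*M²)/M = -(-9)*M = 9*M)
I(213) + 13266 = 9*213 + 13266 = 1917 + 13266 = 15183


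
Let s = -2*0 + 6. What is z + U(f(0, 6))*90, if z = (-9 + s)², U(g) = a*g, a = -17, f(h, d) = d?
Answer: -9171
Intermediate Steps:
s = 6 (s = 0 + 6 = 6)
U(g) = -17*g
z = 9 (z = (-9 + 6)² = (-3)² = 9)
z + U(f(0, 6))*90 = 9 - 17*6*90 = 9 - 102*90 = 9 - 9180 = -9171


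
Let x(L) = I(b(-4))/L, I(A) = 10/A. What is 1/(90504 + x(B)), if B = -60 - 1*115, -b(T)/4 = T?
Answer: 280/25341119 ≈ 1.1049e-5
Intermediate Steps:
b(T) = -4*T
B = -175 (B = -60 - 115 = -175)
x(L) = 5/(8*L) (x(L) = (10/((-4*(-4))))/L = (10/16)/L = (10*(1/16))/L = 5/(8*L))
1/(90504 + x(B)) = 1/(90504 + (5/8)/(-175)) = 1/(90504 + (5/8)*(-1/175)) = 1/(90504 - 1/280) = 1/(25341119/280) = 280/25341119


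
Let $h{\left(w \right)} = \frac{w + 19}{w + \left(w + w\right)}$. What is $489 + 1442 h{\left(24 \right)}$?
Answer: $\frac{48607}{36} \approx 1350.2$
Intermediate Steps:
$h{\left(w \right)} = \frac{19 + w}{3 w}$ ($h{\left(w \right)} = \frac{19 + w}{w + 2 w} = \frac{19 + w}{3 w}$)
$489 + 1442 h{\left(24 \right)} = 489 + 1442 \frac{19 + 24}{3 \cdot 24} = 489 + 1442 \cdot \frac{1}{3} \cdot \frac{1}{24} \cdot 43 = 489 + 1442 \cdot \frac{43}{72} = 489 + \frac{31003}{36} = \frac{48607}{36}$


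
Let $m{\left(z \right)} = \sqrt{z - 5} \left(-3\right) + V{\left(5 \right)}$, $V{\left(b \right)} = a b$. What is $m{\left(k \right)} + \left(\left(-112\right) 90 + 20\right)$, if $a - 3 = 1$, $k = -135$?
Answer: $-10040 - 6 i \sqrt{35} \approx -10040.0 - 35.496 i$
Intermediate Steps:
$a = 4$ ($a = 3 + 1 = 4$)
$V{\left(b \right)} = 4 b$
$m{\left(z \right)} = 20 - 3 \sqrt{-5 + z}$ ($m{\left(z \right)} = \sqrt{z - 5} \left(-3\right) + 4 \cdot 5 = \sqrt{-5 + z} \left(-3\right) + 20 = - 3 \sqrt{-5 + z} + 20 = 20 - 3 \sqrt{-5 + z}$)
$m{\left(k \right)} + \left(\left(-112\right) 90 + 20\right) = \left(20 - 3 \sqrt{-5 - 135}\right) + \left(\left(-112\right) 90 + 20\right) = \left(20 - 3 \sqrt{-140}\right) + \left(-10080 + 20\right) = \left(20 - 3 \cdot 2 i \sqrt{35}\right) - 10060 = \left(20 - 6 i \sqrt{35}\right) - 10060 = -10040 - 6 i \sqrt{35}$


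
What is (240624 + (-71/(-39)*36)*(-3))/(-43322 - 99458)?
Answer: -781389/464035 ≈ -1.6839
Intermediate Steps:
(240624 + (-71/(-39)*36)*(-3))/(-43322 - 99458) = (240624 + (-71*(-1/39)*36)*(-3))/(-142780) = (240624 + ((71/39)*36)*(-3))*(-1/142780) = (240624 + (852/13)*(-3))*(-1/142780) = (240624 - 2556/13)*(-1/142780) = (3125556/13)*(-1/142780) = -781389/464035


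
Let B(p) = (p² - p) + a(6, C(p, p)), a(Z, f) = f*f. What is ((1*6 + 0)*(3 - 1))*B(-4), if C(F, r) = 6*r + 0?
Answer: 7152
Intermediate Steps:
C(F, r) = 6*r
a(Z, f) = f²
B(p) = -p + 37*p² (B(p) = (p² - p) + (6*p)² = (p² - p) + 36*p² = -p + 37*p²)
((1*6 + 0)*(3 - 1))*B(-4) = ((1*6 + 0)*(3 - 1))*(-4*(-1 + 37*(-4))) = ((6 + 0)*2)*(-4*(-1 - 148)) = (6*2)*(-4*(-149)) = 12*596 = 7152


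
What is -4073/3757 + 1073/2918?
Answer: -7853753/10962926 ≈ -0.71639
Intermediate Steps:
-4073/3757 + 1073/2918 = -7853753/10962926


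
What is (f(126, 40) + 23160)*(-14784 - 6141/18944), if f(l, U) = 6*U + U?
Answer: -410308757205/1184 ≈ -3.4654e+8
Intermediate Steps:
f(l, U) = 7*U
(f(126, 40) + 23160)*(-14784 - 6141/18944) = (7*40 + 23160)*(-14784 - 6141/18944) = (280 + 23160)*(-14784 - 6141*1/18944) = 23440*(-14784 - 6141/18944) = 23440*(-280074237/18944) = -410308757205/1184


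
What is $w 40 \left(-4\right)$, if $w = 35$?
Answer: $-5600$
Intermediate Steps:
$w 40 \left(-4\right) = 35 \cdot 40 \left(-4\right) = 1400 \left(-4\right) = -5600$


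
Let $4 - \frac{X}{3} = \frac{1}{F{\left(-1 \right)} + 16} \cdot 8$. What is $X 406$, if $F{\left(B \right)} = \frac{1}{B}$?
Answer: $\frac{21112}{5} \approx 4222.4$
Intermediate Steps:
$X = \frac{52}{5}$ ($X = 12 - 3 \frac{1}{\frac{1}{-1} + 16} \cdot 8 = 12 - 3 \frac{1}{-1 + 16} \cdot 8 = 12 - 3 \cdot \frac{1}{15} \cdot 8 = 12 - \frac{8}{5} = \frac{52}{5} \approx 10.4$)
$X 406 = \frac{52}{5} \cdot 406 = \frac{21112}{5}$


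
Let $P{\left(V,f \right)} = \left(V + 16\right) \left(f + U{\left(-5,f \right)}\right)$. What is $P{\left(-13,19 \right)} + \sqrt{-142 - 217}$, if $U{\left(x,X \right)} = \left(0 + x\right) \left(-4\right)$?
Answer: $117 + i \sqrt{359} \approx 117.0 + 18.947 i$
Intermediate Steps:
$U{\left(x,X \right)} = - 4 x$ ($U{\left(x,X \right)} = x \left(-4\right) = - 4 x$)
$P{\left(V,f \right)} = \left(16 + V\right) \left(20 + f\right)$ ($P{\left(V,f \right)} = \left(V + 16\right) \left(f - -20\right) = \left(16 + V\right) \left(f + 20\right) = \left(16 + V\right) \left(20 + f\right)$)
$P{\left(-13,19 \right)} + \sqrt{-142 - 217} = \left(320 + 16 \cdot 19 + 20 \left(-13\right) - 247\right) + \sqrt{-142 - 217} = \left(320 + 304 - 260 - 247\right) + \sqrt{-359} = 117 + i \sqrt{359}$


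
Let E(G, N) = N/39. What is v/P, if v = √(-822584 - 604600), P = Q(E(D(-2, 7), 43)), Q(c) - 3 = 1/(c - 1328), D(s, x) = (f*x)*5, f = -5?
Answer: 51749*I*√9911/12934 ≈ 398.32*I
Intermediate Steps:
D(s, x) = -25*x (D(s, x) = -5*x*5 = -25*x)
E(G, N) = N/39 (E(G, N) = N*(1/39) = N/39)
Q(c) = 3 + 1/(-1328 + c) (Q(c) = 3 + 1/(c - 1328) = 3 + 1/(-1328 + c))
P = 155208/51749 (P = (-3983 + 3*((1/39)*43))/(-1328 + (1/39)*43) = (-3983 + 3*(43/39))/(-1328 + 43/39) = (-3983 + 43/13)/(-51749/39) = -39/51749*(-51736/13) = 155208/51749 ≈ 2.9992)
v = 12*I*√9911 (v = √(-1427184) = 12*I*√9911 ≈ 1194.6*I)
v/P = (12*I*√9911)/(155208/51749) = (12*I*√9911)*(51749/155208) = 51749*I*√9911/12934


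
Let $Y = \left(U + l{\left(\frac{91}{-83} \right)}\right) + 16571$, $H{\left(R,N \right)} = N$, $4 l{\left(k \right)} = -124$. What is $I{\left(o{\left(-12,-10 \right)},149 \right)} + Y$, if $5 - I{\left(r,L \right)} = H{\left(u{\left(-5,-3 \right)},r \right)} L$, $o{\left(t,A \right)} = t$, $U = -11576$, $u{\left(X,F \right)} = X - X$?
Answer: $6757$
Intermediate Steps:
$l{\left(k \right)} = -31$ ($l{\left(k \right)} = \frac{1}{4} \left(-124\right) = -31$)
$u{\left(X,F \right)} = 0$
$Y = 4964$ ($Y = \left(-11576 - 31\right) + 16571 = -11607 + 16571 = 4964$)
$I{\left(r,L \right)} = 5 - L r$ ($I{\left(r,L \right)} = 5 - r L = 5 - L r$)
$I{\left(o{\left(-12,-10 \right)},149 \right)} + Y = \left(5 - 149 \left(-12\right)\right) + 4964 = \left(5 + 1788\right) + 4964 = 1793 + 4964 = 6757$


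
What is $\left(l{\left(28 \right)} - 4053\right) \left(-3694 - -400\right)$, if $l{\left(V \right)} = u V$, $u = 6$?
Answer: $12797190$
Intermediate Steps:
$l{\left(V \right)} = 6 V$
$\left(l{\left(28 \right)} - 4053\right) \left(-3694 - -400\right) = \left(6 \cdot 28 - 4053\right) \left(-3694 - -400\right) = \left(168 - 4053\right) \left(-3694 + 400\right) = \left(-3885\right) \left(-3294\right) = 12797190$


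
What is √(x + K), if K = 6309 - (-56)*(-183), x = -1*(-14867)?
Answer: 4*√683 ≈ 104.54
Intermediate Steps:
x = 14867
K = -3939 (K = 6309 - 1*10248 = 6309 - 10248 = -3939)
√(x + K) = √(14867 - 3939) = √10928 = 4*√683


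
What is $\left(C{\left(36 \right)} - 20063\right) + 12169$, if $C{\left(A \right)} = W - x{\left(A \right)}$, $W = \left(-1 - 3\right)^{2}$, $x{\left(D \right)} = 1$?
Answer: $-7879$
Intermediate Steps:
$W = 16$ ($W = \left(-4\right)^{2} = 16$)
$C{\left(A \right)} = 15$ ($C{\left(A \right)} = 16 - 1 = 15$)
$\left(C{\left(36 \right)} - 20063\right) + 12169 = \left(15 - 20063\right) + 12169 = -20048 + 12169 = -7879$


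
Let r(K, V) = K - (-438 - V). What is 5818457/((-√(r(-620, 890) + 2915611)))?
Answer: -5818457*√2916319/2916319 ≈ -3407.1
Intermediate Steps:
r(K, V) = 438 + K + V (r(K, V) = K + (438 + V) = 438 + K + V)
5818457/((-√(r(-620, 890) + 2915611))) = 5818457/((-√((438 - 620 + 890) + 2915611))) = 5818457/((-√(708 + 2915611))) = 5818457/((-√2916319)) = 5818457*(-√2916319/2916319) = -5818457*√2916319/2916319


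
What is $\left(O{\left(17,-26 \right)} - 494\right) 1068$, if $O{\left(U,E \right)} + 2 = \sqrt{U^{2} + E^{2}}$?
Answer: $-529728 + 1068 \sqrt{965} \approx -4.9655 \cdot 10^{5}$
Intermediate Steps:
$O{\left(U,E \right)} = -2 + \sqrt{E^{2} + U^{2}}$ ($O{\left(U,E \right)} = -2 + \sqrt{U^{2} + E^{2}} = -2 + \sqrt{E^{2} + U^{2}}$)
$\left(O{\left(17,-26 \right)} - 494\right) 1068 = \left(\left(-2 + \sqrt{\left(-26\right)^{2} + 17^{2}}\right) - 494\right) 1068 = \left(\left(-2 + \sqrt{676 + 289}\right) - 494\right) 1068 = \left(\left(-2 + \sqrt{965}\right) - 494\right) 1068 = \left(-496 + \sqrt{965}\right) 1068 = -529728 + 1068 \sqrt{965}$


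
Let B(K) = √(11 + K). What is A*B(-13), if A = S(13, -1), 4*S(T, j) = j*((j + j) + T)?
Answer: -11*I*√2/4 ≈ -3.8891*I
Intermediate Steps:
S(T, j) = j*(T + 2*j)/4 (S(T, j) = (j*((j + j) + T))/4 = (j*(2*j + T))/4 = (j*(T + 2*j))/4 = j*(T + 2*j)/4)
A = -11/4 (A = (¼)*(-1)*(13 + 2*(-1)) = (¼)*(-1)*(13 - 2) = (¼)*(-1)*11 = -11/4 ≈ -2.7500)
A*B(-13) = -11*√(11 - 13)/4 = -11*I*√2/4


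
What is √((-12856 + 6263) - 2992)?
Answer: 3*I*√1065 ≈ 97.903*I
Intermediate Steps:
√((-12856 + 6263) - 2992) = √(-6593 - 2992) = √(-9585) = 3*I*√1065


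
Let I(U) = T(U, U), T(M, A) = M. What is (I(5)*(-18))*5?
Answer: -450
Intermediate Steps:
I(U) = U
(I(5)*(-18))*5 = (5*(-18))*5 = -90*5 = -450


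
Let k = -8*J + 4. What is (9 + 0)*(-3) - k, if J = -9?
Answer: -103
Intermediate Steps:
k = 76 (k = -8*(-9) + 4 = 72 + 4 = 76)
(9 + 0)*(-3) - k = (9 + 0)*(-3) - 1*76 = 9*(-3) - 76 = -27 - 76 = -103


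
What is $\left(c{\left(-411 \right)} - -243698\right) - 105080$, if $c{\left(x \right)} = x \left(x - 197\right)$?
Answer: $388506$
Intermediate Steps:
$c{\left(x \right)} = x \left(-197 + x\right)$
$\left(c{\left(-411 \right)} - -243698\right) - 105080 = \left(- 411 \left(-197 - 411\right) - -243698\right) - 105080 = \left(\left(-411\right) \left(-608\right) + 243698\right) - 105080 = \left(249888 + 243698\right) - 105080 = 493586 - 105080 = 388506$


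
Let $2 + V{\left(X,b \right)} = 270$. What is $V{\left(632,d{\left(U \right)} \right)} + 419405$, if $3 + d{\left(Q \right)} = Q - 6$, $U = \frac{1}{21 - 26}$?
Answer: $419673$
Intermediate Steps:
$U = - \frac{1}{5}$ ($U = \frac{1}{-5} = - \frac{1}{5} \approx -0.2$)
$d{\left(Q \right)} = -9 + Q$ ($d{\left(Q \right)} = -3 + \left(Q - 6\right) = -3 + \left(-6 + Q\right) = -9 + Q$)
$V{\left(X,b \right)} = 268$ ($V{\left(X,b \right)} = -2 + 270 = 268$)
$V{\left(632,d{\left(U \right)} \right)} + 419405 = 268 + 419405 = 419673$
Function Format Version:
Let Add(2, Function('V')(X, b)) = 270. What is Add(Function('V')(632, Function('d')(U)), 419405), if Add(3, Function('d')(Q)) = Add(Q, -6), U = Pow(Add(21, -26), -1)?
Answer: 419673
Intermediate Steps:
U = Rational(-1, 5) (U = Pow(-5, -1) = Rational(-1, 5) ≈ -0.20000)
Function('d')(Q) = Add(-9, Q) (Function('d')(Q) = Add(-3, Add(Q, -6)) = Add(-3, Add(-6, Q)) = Add(-9, Q))
Function('V')(X, b) = 268 (Function('V')(X, b) = Add(-2, 270) = 268)
Add(Function('V')(632, Function('d')(U)), 419405) = Add(268, 419405) = 419673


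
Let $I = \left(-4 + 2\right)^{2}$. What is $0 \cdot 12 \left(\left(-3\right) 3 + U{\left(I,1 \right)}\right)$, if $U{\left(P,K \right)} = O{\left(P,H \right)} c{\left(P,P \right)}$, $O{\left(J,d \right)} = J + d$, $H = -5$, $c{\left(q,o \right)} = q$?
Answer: $0$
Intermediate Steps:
$I = 4$ ($I = \left(-2\right)^{2} = 4$)
$U{\left(P,K \right)} = P \left(-5 + P\right)$ ($U{\left(P,K \right)} = \left(P - 5\right) P = \left(-5 + P\right) P = P \left(-5 + P\right)$)
$0 \cdot 12 \left(\left(-3\right) 3 + U{\left(I,1 \right)}\right) = 0 \cdot 12 \left(\left(-3\right) 3 + 4 \left(-5 + 4\right)\right) = 0 \left(-9 + 4 \left(-1\right)\right) = 0 \left(-9 - 4\right) = 0 \left(-13\right) = 0$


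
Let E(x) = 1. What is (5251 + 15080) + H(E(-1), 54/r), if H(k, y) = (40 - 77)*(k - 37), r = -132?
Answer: 21663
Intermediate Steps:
H(k, y) = 1369 - 37*k (H(k, y) = -37*(-37 + k) = 1369 - 37*k)
(5251 + 15080) + H(E(-1), 54/r) = (5251 + 15080) + (1369 - 37*1) = 20331 + (1369 - 37) = 20331 + 1332 = 21663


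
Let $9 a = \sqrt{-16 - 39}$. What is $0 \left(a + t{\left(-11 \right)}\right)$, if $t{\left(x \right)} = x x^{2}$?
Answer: $0$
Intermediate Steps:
$t{\left(x \right)} = x^{3}$
$a = \frac{i \sqrt{55}}{9}$ ($a = \frac{\sqrt{-16 - 39}}{9} = \frac{\sqrt{-55}}{9} = \frac{i \sqrt{55}}{9} \approx 0.82402 i$)
$0 \left(a + t{\left(-11 \right)}\right) = 0 \left(\frac{i \sqrt{55}}{9} + \left(-11\right)^{3}\right) = 0 \left(\frac{i \sqrt{55}}{9} - 1331\right) = 0 \left(-1331 + \frac{i \sqrt{55}}{9}\right) = 0$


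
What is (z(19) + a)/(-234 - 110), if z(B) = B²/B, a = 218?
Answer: -237/344 ≈ -0.68895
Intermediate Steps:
z(B) = B
(z(19) + a)/(-234 - 110) = (19 + 218)/(-234 - 110) = 237/(-344) = 237*(-1/344) = -237/344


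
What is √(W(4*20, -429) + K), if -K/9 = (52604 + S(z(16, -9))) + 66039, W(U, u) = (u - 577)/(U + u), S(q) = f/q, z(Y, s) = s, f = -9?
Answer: 7*I*√2654250398/349 ≈ 1033.3*I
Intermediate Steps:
S(q) = -9/q
W(U, u) = (-577 + u)/(U + u)
K = -1067796 (K = -9*((52604 - 9/(-9)) + 66039) = -9*((52604 - 9*(-⅑)) + 66039) = -9*((52604 + 1) + 66039) = -9*(52605 + 66039) = -9*118644 = -1067796)
√(W(4*20, -429) + K) = √((-577 - 429)/(4*20 - 429) - 1067796) = √(-1006/(80 - 429) - 1067796) = √(-1006/(-349) - 1067796) = √(-1/349*(-1006) - 1067796) = √(1006/349 - 1067796) = √(-372659798/349) = 7*I*√2654250398/349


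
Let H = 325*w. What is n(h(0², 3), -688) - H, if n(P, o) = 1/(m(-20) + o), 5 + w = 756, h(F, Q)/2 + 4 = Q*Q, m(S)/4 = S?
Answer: -187449601/768 ≈ -2.4408e+5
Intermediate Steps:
m(S) = 4*S
h(F, Q) = -8 + 2*Q² (h(F, Q) = -8 + 2*(Q*Q) = -8 + 2*Q²)
w = 751 (w = -5 + 756 = 751)
n(P, o) = 1/(-80 + o) (n(P, o) = 1/(4*(-20) + o) = 1/(-80 + o))
H = 244075 (H = 325*751 = 244075)
n(h(0², 3), -688) - H = 1/(-80 - 688) - 1*244075 = 1/(-768) - 244075 = -1/768 - 244075 = -187449601/768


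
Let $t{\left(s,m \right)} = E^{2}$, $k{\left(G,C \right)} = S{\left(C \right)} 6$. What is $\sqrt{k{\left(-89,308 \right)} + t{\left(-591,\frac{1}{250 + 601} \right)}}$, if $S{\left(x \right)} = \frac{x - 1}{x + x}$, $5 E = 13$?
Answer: $\frac{\sqrt{5780929}}{770} \approx 3.1225$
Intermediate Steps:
$E = \frac{13}{5}$ ($E = \frac{1}{5} \cdot 13 = \frac{13}{5} \approx 2.6$)
$S{\left(x \right)} = \frac{-1 + x}{2 x}$
$k{\left(G,C \right)} = \frac{3 \left(-1 + C\right)}{C}$ ($k{\left(G,C \right)} = \frac{-1 + C}{2 C} 6 = \frac{3 \left(-1 + C\right)}{C}$)
$t{\left(s,m \right)} = \frac{169}{25}$ ($t{\left(s,m \right)} = \left(\frac{13}{5}\right)^{2} = \frac{169}{25}$)
$\sqrt{k{\left(-89,308 \right)} + t{\left(-591,\frac{1}{250 + 601} \right)}} = \sqrt{\left(3 - \frac{3}{308}\right) + \frac{169}{25}} = \sqrt{\frac{921}{308} + \frac{169}{25}} = \sqrt{\frac{75077}{7700}} = \frac{\sqrt{5780929}}{770}$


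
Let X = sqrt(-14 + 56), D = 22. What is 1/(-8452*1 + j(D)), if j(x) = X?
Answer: -4226/35718131 - sqrt(42)/71436262 ≈ -0.00011841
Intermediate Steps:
X = sqrt(42) ≈ 6.4807
j(x) = sqrt(42)
1/(-8452*1 + j(D)) = 1/(-8452*1 + sqrt(42)) = 1/(-8452 + sqrt(42))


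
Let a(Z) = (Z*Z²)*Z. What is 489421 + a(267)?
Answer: 5082610942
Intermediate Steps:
a(Z) = Z⁴ (a(Z) = Z³*Z = Z⁴)
489421 + a(267) = 489421 + 267⁴ = 489421 + 5082121521 = 5082610942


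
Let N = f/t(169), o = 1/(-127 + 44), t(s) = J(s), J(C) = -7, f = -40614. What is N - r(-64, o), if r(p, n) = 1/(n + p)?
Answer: 30826109/5313 ≈ 5802.0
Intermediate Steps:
t(s) = -7
o = -1/83 (o = 1/(-83) = -1/83 ≈ -0.012048)
N = 5802 (N = -40614/(-7) = -40614*(-1/7) = 5802)
N - r(-64, o) = 5802 - 1/(-1/83 - 64) = 5802 - 1/(-5313/83) = 5802 - 1*(-83/5313) = 5802 + 83/5313 = 30826109/5313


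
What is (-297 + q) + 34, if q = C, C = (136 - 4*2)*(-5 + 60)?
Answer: 6777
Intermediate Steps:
C = 7040 (C = (136 - 8)*55 = 128*55 = 7040)
q = 7040
(-297 + q) + 34 = (-297 + 7040) + 34 = 6743 + 34 = 6777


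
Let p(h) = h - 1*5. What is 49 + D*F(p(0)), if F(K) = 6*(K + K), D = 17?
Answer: -971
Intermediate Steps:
p(h) = -5 + h (p(h) = h - 5 = -5 + h)
F(K) = 12*K (F(K) = 6*(2*K) = 12*K)
49 + D*F(p(0)) = 49 + 17*(12*(-5 + 0)) = 49 + 17*(12*(-5)) = 49 + 17*(-60) = 49 - 1020 = -971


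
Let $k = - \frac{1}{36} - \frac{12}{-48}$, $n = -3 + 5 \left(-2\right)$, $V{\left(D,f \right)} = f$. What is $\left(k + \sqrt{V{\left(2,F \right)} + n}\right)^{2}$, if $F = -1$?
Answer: $- \frac{1130}{81} + \frac{4 i \sqrt{14}}{9} \approx -13.951 + 1.663 i$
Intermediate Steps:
$n = -13$ ($n = -3 - 10 = -13$)
$k = \frac{2}{9}$ ($k = \left(-1\right) \frac{1}{36} - - \frac{1}{4} = - \frac{1}{36} + \frac{1}{4} = \frac{2}{9} \approx 0.22222$)
$\left(k + \sqrt{V{\left(2,F \right)} + n}\right)^{2} = \left(\frac{2}{9} + \sqrt{-1 - 13}\right)^{2} = \left(\frac{2}{9} + \sqrt{-14}\right)^{2} = \left(\frac{2}{9} + i \sqrt{14}\right)^{2}$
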